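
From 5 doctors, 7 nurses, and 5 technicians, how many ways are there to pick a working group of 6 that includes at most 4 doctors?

12364

Split by how many doctors are chosen (0 through 4).
Sum: C(5,0)·C(12,6) + C(5,1)·C(12,5) + C(5,2)·C(12,4) + C(5,3)·C(12,3) + C(5,4)·C(12,2) = 924 + 3960 + 4950 + 2200 + 330 = 12364.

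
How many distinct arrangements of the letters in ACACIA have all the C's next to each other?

Treat the 2 copies of C as a single block. The multiset to arrange is then {CC, A, A, A, I}, 5 items in all.
That gives (5)!/(3!) = 20 arrangements.

20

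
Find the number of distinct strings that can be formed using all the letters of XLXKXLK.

The 7 letters of XLXKXLK have repeats: K appearing twice, L appearing twice, and X appearing 3 times.
So there are 7! / (3!·2!·2!) = 210 distinguishable arrangements.

210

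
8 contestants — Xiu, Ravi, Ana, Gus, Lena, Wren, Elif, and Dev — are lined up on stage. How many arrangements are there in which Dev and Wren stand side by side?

10080

Treat {Dev, Wren} as a single unit. There are 7 units to order, and the pair itself can be ordered 2 ways.
That gives 2 × 7! = 2 × 5040 = 10080.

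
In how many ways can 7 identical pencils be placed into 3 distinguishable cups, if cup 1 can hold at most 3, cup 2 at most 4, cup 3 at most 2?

Ignoring the caps, the number of non-negative solutions to x_1+…+x_3 = 7 is C(9,2) = 36.
Subtract solutions that violate a single cap (substitute x_i' = x_i − (cap_i+1)): x_1 ≥ 4 gives C(5,2) = 10; x_2 ≥ 5 gives C(4,2) = 6; x_3 ≥ 3 gives C(6,2) = 15. Together 31.
Add back pairs where two caps are both exceeded: 0 + 1 + 0 = 1.
By inclusion–exclusion the count is 36 − 31 + 1 = 6.

6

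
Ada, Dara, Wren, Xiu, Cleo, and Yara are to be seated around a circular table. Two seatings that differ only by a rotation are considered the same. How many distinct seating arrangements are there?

120

Fix one person's seat to break rotational symmetry; the remaining 5 people can be arranged in (5)! = 120 ways.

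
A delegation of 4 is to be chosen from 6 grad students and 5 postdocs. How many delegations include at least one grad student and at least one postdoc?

310

Unrestricted: C(11,4) = 330 ways to pick any 4 of the 11.
Selections missing a whole group: no grad students → C(5,4) = 5; no postdocs → C(6,4) = 15.
Both groups omitted at once is impossible, so 330 − 20 = 310.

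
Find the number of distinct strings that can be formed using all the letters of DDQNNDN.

140

The 7 letters of DDQNNDN have repeats: D appearing 3 times and N appearing 3 times.
Dividing 7! = 5040 by 3!·3! = 36 for the repeated letters gives 140.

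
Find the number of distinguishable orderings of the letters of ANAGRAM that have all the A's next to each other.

120

Treat the 3 copies of A as a single block. The multiset to arrange is then {AAA, G, M, N, R}, 5 items in all.
All 5 items are distinct, so there are (5)! = 120 arrangements.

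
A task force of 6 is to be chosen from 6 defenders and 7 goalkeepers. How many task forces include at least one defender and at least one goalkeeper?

1708

With no constraint there are C(13,6) = 1716 possible selections.
Selections missing a whole group: no defenders → C(7,6) = 7; no goalkeepers → C(6,6) = 1.
Both groups omitted at once is impossible, so 1716 − 8 = 1708.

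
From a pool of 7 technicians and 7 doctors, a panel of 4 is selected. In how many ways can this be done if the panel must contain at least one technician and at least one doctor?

931

Unrestricted: C(14,4) = 1001 ways to pick any 4 of the 14.
Subtract selections that omit an entire group: no technicians → C(7,4) = 35; no doctors → C(7,4) = 35.
Both groups omitted at once is impossible, so 1001 − 70 = 931.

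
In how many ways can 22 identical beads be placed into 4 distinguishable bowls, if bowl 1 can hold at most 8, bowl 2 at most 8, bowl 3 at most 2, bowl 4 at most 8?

31

Without the upper bounds there are C(25,3) = 2300 ways to split 22 among 4 bowls.
Subtract solutions that violate a single cap (substitute x_i' = x_i − (cap_i+1)): x_1 ≥ 9 gives C(16,3) = 560; x_2 ≥ 9 gives C(16,3) = 560; x_3 ≥ 3 gives C(22,3) = 1540; x_4 ≥ 9 gives C(16,3) = 560. Together 3220.
Add back pairs where two caps are both exceeded: 35 + 286 + 35 + 286 + 35 + 286 = 963.
Subtract triples: 4 + 0 + 4 + 4 = 12.
By inclusion–exclusion the count is 2300 − 3220 + 963 − 12 = 31.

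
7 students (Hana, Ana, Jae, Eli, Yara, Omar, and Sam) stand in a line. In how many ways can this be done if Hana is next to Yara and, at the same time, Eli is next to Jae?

Treat {Hana,Yara} as one block (2 orders) and {Eli,Jae} as another (2 orders).
That leaves 5 units to arrange: 2 × 2 × 5! = 4 × 120 = 480.

480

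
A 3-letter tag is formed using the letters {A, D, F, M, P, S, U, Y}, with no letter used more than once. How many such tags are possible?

336

With no repetition, fill the 3 letters in order: 8 choices, then 7, down to 6.
That product is 8 × 7 × 6 = 336.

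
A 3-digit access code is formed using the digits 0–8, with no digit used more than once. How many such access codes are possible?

504

With no repetition, fill the 3 digits in order: 9 choices, then 8, down to 7.
That product is 9 × 8 × 7 = 504.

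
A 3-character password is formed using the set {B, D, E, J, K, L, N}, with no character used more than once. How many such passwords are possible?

210

Choose and order 3 of the 7 symbols: the first character has 7 options, the next 6, then 5.
7 × 6 × 5 = 210.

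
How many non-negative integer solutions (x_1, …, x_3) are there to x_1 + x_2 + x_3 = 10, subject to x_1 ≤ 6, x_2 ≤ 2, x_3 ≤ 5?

Without the upper bounds there are C(12,2) = 66 ways to split 10 among 3 variables.
Subtract solutions that violate a single cap (substitute x_i' = x_i − (cap_i+1)): x_1 ≥ 7 gives C(5,2) = 10; x_2 ≥ 3 gives C(9,2) = 36; x_3 ≥ 6 gives C(6,2) = 15. Together 61.
Add back pairs where two caps are both exceeded: 1 + 0 + 3 = 4.
By inclusion–exclusion the count is 66 − 61 + 4 = 9.

9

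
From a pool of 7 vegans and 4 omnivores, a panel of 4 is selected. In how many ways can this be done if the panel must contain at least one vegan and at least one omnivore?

Unrestricted: C(11,4) = 330 ways to pick any 4 of the 11.
Selections missing a whole group: no vegans → C(4,4) = 1; no omnivores → C(7,4) = 35.
Both groups omitted at once is impossible, so 330 − 36 = 294.

294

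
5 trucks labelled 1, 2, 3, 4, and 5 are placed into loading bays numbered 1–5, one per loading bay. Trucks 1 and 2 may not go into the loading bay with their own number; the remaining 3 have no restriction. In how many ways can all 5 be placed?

Let Aᵢ (for i ∈ {1, 2}) be the placements that put truck i in its forbidden loading bay. Any j of these fix j positions, leaving (5−j)! ways to fill the rest, and there are C(2,j) ways to pick which j.
By inclusion–exclusion, the number of valid placements is Σ_{j=0}^{2} (−1)^j C(2,j)·(5−j)!.
Computing: 120 − 48 + 6 = 78.

78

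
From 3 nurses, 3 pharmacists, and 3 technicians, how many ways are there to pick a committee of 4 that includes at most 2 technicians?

120

Split by how many technicians are chosen (0 through 2).
Sum: C(3,0)·C(6,4) + C(3,1)·C(6,3) + C(3,2)·C(6,2) = 15 + 60 + 45 = 120.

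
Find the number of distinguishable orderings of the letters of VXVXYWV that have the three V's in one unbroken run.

Treat the 3 copies of V as a single block. The multiset to arrange is then {VVV, W, X, X, Y}, 5 items in all.
That gives (5)!/(2!) = 60 arrangements.

60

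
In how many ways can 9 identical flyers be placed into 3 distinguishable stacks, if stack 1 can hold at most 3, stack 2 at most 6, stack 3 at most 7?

By stars and bars, unrestricted non-negative solutions to x_1+…+x_3 = 9 number C(9+2,2) = 55.
Subtract solutions that violate a single cap (substitute x_i' = x_i − (cap_i+1)): x_1 ≥ 4 gives C(7,2) = 21; x_2 ≥ 7 gives C(4,2) = 6; x_3 ≥ 8 gives C(3,2) = 3. Together 30.
No two caps can be exceeded simultaneously, so the pair terms are all 0.
By inclusion–exclusion the count is 55 − 30 + 0 = 25.

25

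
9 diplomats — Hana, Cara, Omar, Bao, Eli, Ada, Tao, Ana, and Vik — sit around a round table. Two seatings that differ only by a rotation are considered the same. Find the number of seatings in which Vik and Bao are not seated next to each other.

Without the restriction there are (8)! = 40320 seatings.
Seatings with Vik beside Bao: treat them as a block with 2 internal orders, giving 2 × (7)! = 10080.
Subtracting, 40320 − 10080 = 30240.

30240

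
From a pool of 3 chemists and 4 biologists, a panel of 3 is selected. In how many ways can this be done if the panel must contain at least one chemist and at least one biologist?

30

With no constraint there are C(7,3) = 35 possible selections.
Subtract selections that omit an entire group: no chemists → C(4,3) = 4; no biologists → C(3,3) = 1.
Both groups omitted at once is impossible, so 35 − 5 = 30.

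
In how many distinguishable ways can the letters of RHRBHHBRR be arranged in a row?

The 9 letters of RHRBHHBRR have repeats: B appearing twice, H appearing 3 times, and R appearing 4 times.
The number of distinct arrangements is 9!/(4!·3!·2!) = 362880/288 = 1260.

1260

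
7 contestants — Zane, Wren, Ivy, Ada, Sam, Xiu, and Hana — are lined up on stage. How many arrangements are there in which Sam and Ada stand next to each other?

1440

Place the 5 others and the Sam-Ada pair as 6 objects in a line; the pair has 2 internal arrangements.
So the count is 2·(6)! = 1440.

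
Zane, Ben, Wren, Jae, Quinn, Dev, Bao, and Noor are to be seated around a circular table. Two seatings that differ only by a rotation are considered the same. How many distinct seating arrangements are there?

5040

Around a circle, 8 distinct people have 8!/8 = (7)! = 5040 rotationally distinct seatings.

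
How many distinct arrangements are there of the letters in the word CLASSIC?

Letter multiplicities in CLASSIC: A×1, C×2, I×1, L×1, S×2.
So there are 7! / (2!·2!) = 1260 distinguishable arrangements.

1260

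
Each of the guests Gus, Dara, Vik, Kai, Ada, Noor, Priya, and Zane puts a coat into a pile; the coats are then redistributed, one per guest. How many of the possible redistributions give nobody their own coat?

14833

Let Aᵢ be the assignments in which guest i gets their own coat. We want the size of the complement of A₁∪…∪A_8.
By inclusion–exclusion this is Σ_{j=0}^{8} (−1)^j C(8,j)·(8−j)!.
Computing: 40320 − 40320 + 20160 − 6720 + 1680 − 336 + 56 − 8 + 1 = 14833.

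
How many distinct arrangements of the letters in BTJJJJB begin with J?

With the first slot taken by J, it remains to arrange the other 6 letters (BTJJJB).
Those 6 letters have B appearing twice and J appearing 3 times, giving (6)!/(3!·2!) = 60.

60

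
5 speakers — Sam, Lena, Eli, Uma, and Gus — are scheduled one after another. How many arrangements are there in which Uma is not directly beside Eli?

72

There are 5! = 120 arrangements in all. If Uma and Eli are adjacent, merging them into one block gives 2·(4)! = 48 arrangements.
So 120 − 48 = 72 arrangements keep them apart.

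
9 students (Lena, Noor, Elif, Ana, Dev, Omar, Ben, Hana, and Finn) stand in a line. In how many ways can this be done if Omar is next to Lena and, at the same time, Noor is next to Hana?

20160

Treat {Omar,Lena} as one block (2 orders) and {Noor,Hana} as another (2 orders).
That leaves 7 units to arrange: 2 × 2 × 7! = 4 × 5040 = 20160.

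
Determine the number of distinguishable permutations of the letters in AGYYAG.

The 6 letters of AGYYAG have repeats: A appearing twice, G appearing twice, and Y appearing twice.
So there are 6! / (2!·2!·2!) = 90 distinguishable arrangements.

90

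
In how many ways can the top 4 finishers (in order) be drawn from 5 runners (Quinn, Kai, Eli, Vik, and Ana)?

120

There are 5 choices for 1st place, 4 for 2nd, and so on down to 2 for position 4.
That gives 5 × 4 × 3 × 2 = 120.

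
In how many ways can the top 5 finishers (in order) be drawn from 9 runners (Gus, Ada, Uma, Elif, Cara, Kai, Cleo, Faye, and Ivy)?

15120

This is an ordered selection of 5 from 9: P(9,5).
That gives 9 × 8 × 7 × 6 × 5 = 15120.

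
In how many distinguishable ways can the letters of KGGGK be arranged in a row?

The 5 letters of KGGGK have repeats: G appearing 3 times and K appearing twice.
The number of distinct arrangements is 5!/(3!·2!) = 120/12 = 10.

10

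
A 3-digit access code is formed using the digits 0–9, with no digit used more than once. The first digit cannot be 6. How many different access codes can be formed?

The first digit has 10−1 = 9 choices (anything except 6).
The remaining 2 digits are filled from the other 9 symbols without repetition: 9 × 8 = 72.
Total: 9 × 72 = 648.

648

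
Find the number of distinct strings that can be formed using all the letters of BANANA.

60

The 6 letters of BANANA have repeats: A appearing 3 times and N appearing twice.
The number of distinct arrangements is 6!/(3!·2!) = 720/12 = 60.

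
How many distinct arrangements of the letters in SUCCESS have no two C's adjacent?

Total arrangements of SUCCESS: 7!/(3!·2!) = 420.
Arrangements with the C's together: treat CC as one letter, giving (6)!/(3!) = 120.
Hence 420 − 120 = 300.

300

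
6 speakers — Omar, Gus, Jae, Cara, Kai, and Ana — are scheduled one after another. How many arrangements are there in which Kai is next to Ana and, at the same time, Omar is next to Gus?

96

Treat {Kai,Ana} as one block (2 orders) and {Omar,Gus} as another (2 orders).
That leaves 4 units to arrange: 2 × 2 × 4! = 4 × 24 = 96.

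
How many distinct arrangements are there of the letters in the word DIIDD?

DIIDD has 5 letters with D appearing 3 times and I appearing twice.
The number of distinct arrangements is 5!/(3!·2!) = 120/12 = 10.

10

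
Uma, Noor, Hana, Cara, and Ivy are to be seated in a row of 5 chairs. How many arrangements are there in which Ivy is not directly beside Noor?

72

Of the 5! = 120 arrangements, those with Ivy and Noor adjacent number 2 × 4! = 48 (treat the pair as a block with 2 internal orders).
Complementary counting: 120 − 48 = 72.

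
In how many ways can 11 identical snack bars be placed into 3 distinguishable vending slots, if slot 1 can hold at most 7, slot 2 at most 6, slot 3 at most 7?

By stars and bars, unrestricted non-negative solutions to x_1+…+x_3 = 11 number C(11+2,2) = 78.
Subtract solutions that violate a single cap (substitute x_i' = x_i − (cap_i+1)): x_1 ≥ 8 gives C(5,2) = 10; x_2 ≥ 7 gives C(6,2) = 15; x_3 ≥ 8 gives C(5,2) = 10. Together 35.
No two caps can be exceeded simultaneously, so the pair terms are all 0.
By inclusion–exclusion the count is 78 − 35 + 0 = 43.

43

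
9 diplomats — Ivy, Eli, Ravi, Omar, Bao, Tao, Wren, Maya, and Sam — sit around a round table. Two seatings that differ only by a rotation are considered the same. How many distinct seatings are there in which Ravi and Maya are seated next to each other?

10080

Treat {Ravi, Maya} as one unit (2 internal orders) and seat the resulting 8 units around the table: (7)! circular arrangements.
So 2 × (7)! = 2 × 5040 = 10080.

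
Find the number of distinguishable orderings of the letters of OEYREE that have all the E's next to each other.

24

Treat the 3 copies of E as a single block. The multiset to arrange is then {EEE, O, R, Y}, 4 items in all.
All 4 items are distinct, so there are (4)! = 24 arrangements.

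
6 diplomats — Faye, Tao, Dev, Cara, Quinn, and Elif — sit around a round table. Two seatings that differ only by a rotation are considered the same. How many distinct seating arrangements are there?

Seat Faye anywhere (absorbing the rotational symmetry), then permute the other 5: (5)! = 120.

120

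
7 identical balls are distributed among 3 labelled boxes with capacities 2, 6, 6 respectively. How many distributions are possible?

19

Ignoring the caps, the number of non-negative solutions to x_1+…+x_3 = 7 is C(9,2) = 36.
Subtract solutions that violate a single cap (substitute x_i' = x_i − (cap_i+1)): x_1 ≥ 3 gives C(6,2) = 15; x_2 ≥ 7 gives C(2,2) = 1; x_3 ≥ 7 gives C(2,2) = 1. Together 17.
No two caps can be exceeded simultaneously, so the pair terms are all 0.
By inclusion–exclusion the count is 36 − 17 + 0 = 19.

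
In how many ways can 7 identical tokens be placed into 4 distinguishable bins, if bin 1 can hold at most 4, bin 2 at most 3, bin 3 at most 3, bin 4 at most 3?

50

Ignoring the caps, the number of non-negative solutions to x_1+…+x_4 = 7 is C(10,3) = 120.
Subtract solutions that violate a single cap (substitute x_i' = x_i − (cap_i+1)): x_1 ≥ 5 gives C(5,3) = 10; x_2 ≥ 4 gives C(6,3) = 20; x_3 ≥ 4 gives C(6,3) = 20; x_4 ≥ 4 gives C(6,3) = 20. Together 70.
No two caps can be exceeded simultaneously, so the pair terms are all 0.
By inclusion–exclusion the count is 120 − 70 + 0 = 50.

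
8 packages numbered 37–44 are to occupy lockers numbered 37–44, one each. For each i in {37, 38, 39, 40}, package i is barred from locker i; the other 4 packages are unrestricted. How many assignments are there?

Let Aᵢ (for 37 ≤ i ≤ 40) be the placements that put package i in its forbidden locker. Any j of these fix j positions, leaving (8−j)! ways to fill the rest, and there are C(4,j) ways to pick which j.
By inclusion–exclusion, the number of valid placements is Σ_{j=0}^{4} (−1)^j C(4,j)·(8−j)!.
Computing: 40320 − 20160 + 4320 − 480 + 24 = 24024.

24024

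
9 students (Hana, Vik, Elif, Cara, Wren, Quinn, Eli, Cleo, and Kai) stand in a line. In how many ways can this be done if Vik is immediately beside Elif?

80640

Glue Vik and Elif into one block (2 internal orders), leaving 8 units to arrange in a row.
So the count is 2·(8)! = 80640.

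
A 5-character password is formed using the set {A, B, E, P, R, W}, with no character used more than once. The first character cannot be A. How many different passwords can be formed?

600

The first character has 6−1 = 5 choices (anything except A).
The remaining 4 characters are filled from the other 5 symbols without repetition: 5 × 4 × 3 × 2 = 120.
Total: 5 × 120 = 600.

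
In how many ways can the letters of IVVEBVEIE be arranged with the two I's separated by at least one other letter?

There are 9!/(3!·3!·2!) = 5040 arrangements of IVVEBVEIE in total.
If the two I's are adjacent, glue them into one block, leaving 8 items to arrange: (8)!/(3!·3!) = 1120 ways.
Subtracting, 5040 − 1120 = 3920 arrangements keep the I's apart.

3920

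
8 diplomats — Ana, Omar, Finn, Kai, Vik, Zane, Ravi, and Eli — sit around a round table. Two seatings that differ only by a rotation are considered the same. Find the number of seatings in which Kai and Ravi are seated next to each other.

Treat {Kai, Ravi} as one unit (2 internal orders) and seat the resulting 7 units around the table: (6)! circular arrangements.
So 2 × (6)! = 2 × 720 = 1440.

1440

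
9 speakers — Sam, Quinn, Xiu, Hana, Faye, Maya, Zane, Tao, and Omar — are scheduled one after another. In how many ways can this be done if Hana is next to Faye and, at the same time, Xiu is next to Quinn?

Treat {Hana,Faye} as one block (2 orders) and {Xiu,Quinn} as another (2 orders).
That leaves 7 units to arrange: 2 × 2 × 7! = 4 × 5040 = 20160.

20160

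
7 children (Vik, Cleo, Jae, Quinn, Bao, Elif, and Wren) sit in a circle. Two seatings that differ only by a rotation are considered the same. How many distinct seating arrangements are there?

720

Seat Vik anywhere (absorbing the rotational symmetry), then permute the other 6: (6)! = 720.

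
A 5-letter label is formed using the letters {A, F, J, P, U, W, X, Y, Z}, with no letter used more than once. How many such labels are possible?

This is a permutation of 5 out of 9: P(9,5) = 9!/4!.
That product is 9 × 8 × 7 × 6 × 5 = 15120.

15120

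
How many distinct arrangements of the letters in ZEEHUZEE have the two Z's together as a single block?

Treat the 2 copies of Z as a single block. The multiset to arrange is then {ZZ, E, E, E, E, H, U}, 7 items in all.
That gives (7)!/(4!) = 210 arrangements.

210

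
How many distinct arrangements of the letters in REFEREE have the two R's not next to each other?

There are 7!/(4!·2!) = 105 arrangements of REFEREE in total.
If the two R's are adjacent, glue them into one block, leaving 6 items to arrange: (6)!/(4!) = 30 ways.
Hence 105 − 30 = 75.

75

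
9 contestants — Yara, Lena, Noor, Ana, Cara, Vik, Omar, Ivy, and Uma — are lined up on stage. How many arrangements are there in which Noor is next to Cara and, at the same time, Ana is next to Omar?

20160

Treat {Noor,Cara} as one block (2 orders) and {Ana,Omar} as another (2 orders).
That leaves 7 units to arrange: 2 × 2 × 7! = 4 × 5040 = 20160.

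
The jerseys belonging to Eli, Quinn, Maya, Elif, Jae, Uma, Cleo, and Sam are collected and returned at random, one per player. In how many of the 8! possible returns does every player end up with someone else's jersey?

Let Aᵢ be the assignments in which player i gets their old jersey. We want the size of the complement of A₁∪…∪A_8.
By inclusion–exclusion this is Σ_{j=0}^{8} (−1)^j C(8,j)·(8−j)!.
Computing: 40320 − 40320 + 20160 − 6720 + 1680 − 336 + 56 − 8 + 1 = 14833.

14833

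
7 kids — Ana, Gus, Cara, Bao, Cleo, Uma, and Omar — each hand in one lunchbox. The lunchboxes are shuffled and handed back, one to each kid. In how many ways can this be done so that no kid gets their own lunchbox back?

Count assignments avoiding every fixed point. For any j of the 7 kids fixed to their own lunchbox, the other 7−j can be arranged in (7−j)! ways.
By inclusion–exclusion this is Σ_{j=0}^{7} (−1)^j C(7,j)·(7−j)!.
Computing: 5040 − 5040 + 2520 − 840 + 210 − 42 + 7 − 1 = 1854.

1854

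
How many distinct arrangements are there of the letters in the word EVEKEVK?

Letter multiplicities in EVEKEVK: E×3, K×2, V×2.
Dividing 7! = 5040 by 3!·2!·2! = 24 for the repeated letters gives 210.

210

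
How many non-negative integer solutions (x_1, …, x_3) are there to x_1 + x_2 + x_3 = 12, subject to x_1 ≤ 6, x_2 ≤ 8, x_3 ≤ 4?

25

By stars and bars, unrestricted non-negative solutions to x_1+…+x_3 = 12 number C(12+2,2) = 91.
Subtract solutions that violate a single cap (substitute x_i' = x_i − (cap_i+1)): x_1 ≥ 7 gives C(7,2) = 21; x_2 ≥ 9 gives C(5,2) = 10; x_3 ≥ 5 gives C(9,2) = 36. Together 67.
Add back pairs where two caps are both exceeded: 0 + 1 + 0 = 1.
By inclusion–exclusion the count is 91 − 67 + 1 = 25.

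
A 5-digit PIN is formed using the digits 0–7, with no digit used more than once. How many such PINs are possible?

6720

With no repetition, fill the 5 digits in order: 8 choices, then 7, down to 4.
That product is 8 × 7 × 6 × 5 × 4 = 6720.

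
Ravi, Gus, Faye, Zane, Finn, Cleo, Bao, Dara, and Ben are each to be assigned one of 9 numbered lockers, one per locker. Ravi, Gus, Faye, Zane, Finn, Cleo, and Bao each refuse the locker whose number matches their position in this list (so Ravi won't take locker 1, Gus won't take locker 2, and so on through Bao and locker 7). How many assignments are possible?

165016

Let Aᵢ (for 1 ≤ i ≤ 7) be the placements that put person i in their forbidden locker. Any j of these fix j positions, leaving (9−j)! ways to fill the rest, and there are C(7,j) ways to pick which j.
By inclusion–exclusion, the number of valid placements is Σ_{j=0}^{7} (−1)^j C(7,j)·(9−j)!.
Computing: 362880 − 282240 + 105840 − 25200 + 4200 − 504 + 42 − 2 = 165016.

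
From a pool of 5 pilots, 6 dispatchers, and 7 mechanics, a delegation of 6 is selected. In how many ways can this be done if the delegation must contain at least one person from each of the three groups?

Unrestricted: C(18,6) = 18564 ways to pick any 6 of the 18.
Subtract selections that omit an entire group: no pilots → C(13,6) = 1716; no dispatchers → C(12,6) = 924; no mechanics → C(11,6) = 462.
Add back selections omitting two groups (i.e. drawn from a single group): C(5,6) + C(6,6) + C(7,6) = 8.
By inclusion–exclusion: 18564 − 3102 + 8 = 15470.

15470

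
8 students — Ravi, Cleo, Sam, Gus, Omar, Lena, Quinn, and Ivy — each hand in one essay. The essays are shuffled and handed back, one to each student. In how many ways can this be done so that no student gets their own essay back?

14833

Count assignments avoiding every fixed point. For any j of the 8 students fixed to their own essay, the other 8−j can be arranged in (8−j)! ways.
By inclusion–exclusion this is Σ_{j=0}^{8} (−1)^j C(8,j)·(8−j)!.
Computing: 40320 − 40320 + 20160 − 6720 + 1680 − 336 + 56 − 8 + 1 = 14833.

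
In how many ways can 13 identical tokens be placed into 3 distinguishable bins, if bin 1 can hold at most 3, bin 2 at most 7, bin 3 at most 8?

Without the upper bounds there are C(15,2) = 105 ways to split 13 among 3 bins.
Subtract solutions that violate a single cap (substitute x_i' = x_i − (cap_i+1)): x_1 ≥ 4 gives C(11,2) = 55; x_2 ≥ 8 gives C(7,2) = 21; x_3 ≥ 9 gives C(6,2) = 15. Together 91.
Add back pairs where two caps are both exceeded: 3 + 1 + 0 = 4.
By inclusion–exclusion the count is 105 − 91 + 4 = 18.

18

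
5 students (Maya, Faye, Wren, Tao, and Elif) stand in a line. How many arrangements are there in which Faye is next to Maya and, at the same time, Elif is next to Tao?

24

Treat {Faye,Maya} as one block (2 orders) and {Elif,Tao} as another (2 orders).
That leaves 3 units to arrange: 2 × 2 × 3! = 4 × 6 = 24.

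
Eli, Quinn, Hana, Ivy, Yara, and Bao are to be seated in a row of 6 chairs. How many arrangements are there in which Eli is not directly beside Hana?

Of the 6! = 720 arrangements, those with Eli and Hana adjacent number 2 × 5! = 240 (treat the pair as a block with 2 internal orders).
So 720 − 240 = 480 arrangements keep them apart.

480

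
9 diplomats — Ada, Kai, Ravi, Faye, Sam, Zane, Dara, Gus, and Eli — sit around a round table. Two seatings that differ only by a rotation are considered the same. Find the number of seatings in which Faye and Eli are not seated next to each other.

Without the restriction there are (8)! = 40320 seatings.
Seatings with Faye beside Eli: treat them as a block with 2 internal orders, giving 2 × (7)! = 10080.
Subtracting, 40320 − 10080 = 30240.

30240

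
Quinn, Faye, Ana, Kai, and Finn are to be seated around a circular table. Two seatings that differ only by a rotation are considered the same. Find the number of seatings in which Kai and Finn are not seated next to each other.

12

All circular seatings of 5 people number (4)! = 24.
Those with Kai next to Finn: fuse the pair into one unit and seat 4 units around a circle — 2·(3)! = 12.
Subtracting, 24 − 12 = 12.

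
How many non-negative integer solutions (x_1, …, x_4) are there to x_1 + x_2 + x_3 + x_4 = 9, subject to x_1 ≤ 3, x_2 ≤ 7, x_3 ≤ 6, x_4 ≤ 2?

Ignoring the caps, the number of non-negative solutions to x_1+…+x_4 = 9 is C(12,3) = 220.
Subtract solutions that violate a single cap (substitute x_i' = x_i − (cap_i+1)): x_1 ≥ 4 gives C(8,3) = 56; x_2 ≥ 8 gives C(4,3) = 4; x_3 ≥ 7 gives C(5,3) = 10; x_4 ≥ 3 gives C(9,3) = 84. Together 154.
Add back pairs where two caps are both exceeded: 0 + 0 + 10 + 0 + 0 + 0 = 10.
By inclusion–exclusion the count is 220 − 154 + 10 = 76.

76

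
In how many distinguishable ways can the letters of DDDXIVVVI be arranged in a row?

5040

Letter multiplicities in DDDXIVVVI: D×3, I×2, V×3, X×1.
The number of distinct arrangements is 9!/(3!·3!·2!) = 362880/72 = 5040.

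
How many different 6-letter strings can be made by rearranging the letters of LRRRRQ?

30

LRRRRQ has 6 letters with R appearing 4 times.
Dividing 6! = 720 by 4! = 24 for the repeated letters gives 30.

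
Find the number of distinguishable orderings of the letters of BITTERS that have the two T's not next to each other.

There are 7!/(2!) = 2520 arrangements of BITTERS in total.
If the two T's are adjacent, glue them into one block, leaving 6 items to arrange: (6)! = 720 ways.
Hence 2520 − 720 = 1800.

1800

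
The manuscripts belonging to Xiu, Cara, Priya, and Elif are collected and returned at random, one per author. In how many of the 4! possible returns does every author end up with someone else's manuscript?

9

This is the derangement count D_4: permutations of 4 items with no fixed point.
By inclusion–exclusion this is Σ_{j=0}^{4} (−1)^j C(4,j)·(4−j)!.
Computing: 24 − 24 + 12 − 4 + 1 = 9.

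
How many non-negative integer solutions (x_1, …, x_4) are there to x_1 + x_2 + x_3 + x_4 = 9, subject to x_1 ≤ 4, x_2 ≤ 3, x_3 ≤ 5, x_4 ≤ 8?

Ignoring the caps, the number of non-negative solutions to x_1+…+x_4 = 9 is C(12,3) = 220.
Subtract solutions that violate a single cap (substitute x_i' = x_i − (cap_i+1)): x_1 ≥ 5 gives C(7,3) = 35; x_2 ≥ 4 gives C(8,3) = 56; x_3 ≥ 6 gives C(6,3) = 20; x_4 ≥ 9 gives C(3,3) = 1. Together 112.
Add back pairs where two caps are both exceeded: 1 + 0 + 0 + 0 + 0 + 0 = 1.
By inclusion–exclusion the count is 220 − 112 + 1 = 109.

109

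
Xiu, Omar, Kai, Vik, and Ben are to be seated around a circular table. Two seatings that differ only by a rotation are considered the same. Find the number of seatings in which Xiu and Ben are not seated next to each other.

All circular seatings of 5 people number (4)! = 24.
Those with Xiu next to Ben: fuse the pair into one unit and seat 4 units around a circle — 2·(3)! = 12.
Subtracting, 24 − 12 = 12.

12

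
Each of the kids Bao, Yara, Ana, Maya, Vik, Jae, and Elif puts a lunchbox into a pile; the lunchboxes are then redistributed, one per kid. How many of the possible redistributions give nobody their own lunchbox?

This is the derangement count D_7: permutations of 7 items with no fixed point.
By inclusion–exclusion this is Σ_{j=0}^{7} (−1)^j C(7,j)·(7−j)!.
Computing: 5040 − 5040 + 2520 − 840 + 210 − 42 + 7 − 1 = 1854.

1854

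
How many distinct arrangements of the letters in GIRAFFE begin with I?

With the first slot taken by I, it remains to arrange the other 6 letters (GRAFFE).
Those 6 letters have F appearing twice, giving (6)!/(2!) = 360.

360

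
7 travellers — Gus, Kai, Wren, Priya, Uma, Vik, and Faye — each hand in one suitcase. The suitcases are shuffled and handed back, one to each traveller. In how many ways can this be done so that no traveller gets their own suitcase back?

1854

Let Aᵢ be the assignments in which traveller i gets their own suitcase. We want the size of the complement of A₁∪…∪A_7.
By inclusion–exclusion this is Σ_{j=0}^{7} (−1)^j C(7,j)·(7−j)!.
Computing: 5040 − 5040 + 2520 − 840 + 210 − 42 + 7 − 1 = 1854.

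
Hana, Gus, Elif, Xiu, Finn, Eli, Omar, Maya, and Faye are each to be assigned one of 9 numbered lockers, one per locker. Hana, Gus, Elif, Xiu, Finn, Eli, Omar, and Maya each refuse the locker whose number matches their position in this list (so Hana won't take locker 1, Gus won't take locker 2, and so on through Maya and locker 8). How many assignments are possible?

Let Aᵢ (for 1 ≤ i ≤ 8) be the placements that put person i in their forbidden locker. Any j of these fix j positions, leaving (9−j)! ways to fill the rest, and there are C(8,j) ways to pick which j.
By inclusion–exclusion, the number of valid placements is Σ_{j=0}^{8} (−1)^j C(8,j)·(9−j)!.
Computing: 362880 − 322560 + 141120 − 40320 + 8400 − 1344 + 168 − 16 + 1 = 148329.

148329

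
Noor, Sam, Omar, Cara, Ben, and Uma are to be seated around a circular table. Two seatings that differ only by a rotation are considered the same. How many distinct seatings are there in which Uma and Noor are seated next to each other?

48

Glue Uma and Noor into a block (2 internal orders). Seating 5 units around a circle gives (4)! arrangements.
So 2 × (4)! = 2 × 24 = 48.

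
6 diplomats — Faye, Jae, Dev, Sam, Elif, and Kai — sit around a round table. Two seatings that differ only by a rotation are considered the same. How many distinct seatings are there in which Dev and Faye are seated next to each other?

Glue Dev and Faye into a block (2 internal orders). Seating 5 units around a circle gives (4)! arrangements.
So 2 × (4)! = 2 × 24 = 48.

48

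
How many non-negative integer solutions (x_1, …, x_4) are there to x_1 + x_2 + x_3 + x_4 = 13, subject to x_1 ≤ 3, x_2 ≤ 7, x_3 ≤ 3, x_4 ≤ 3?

Ignoring the caps, the number of non-negative solutions to x_1+…+x_4 = 13 is C(16,3) = 560.
Subtract solutions that violate a single cap (substitute x_i' = x_i − (cap_i+1)): x_1 ≥ 4 gives C(12,3) = 220; x_2 ≥ 8 gives C(8,3) = 56; x_3 ≥ 4 gives C(12,3) = 220; x_4 ≥ 4 gives C(12,3) = 220. Together 716.
Add back pairs where two caps are both exceeded: 4 + 56 + 56 + 4 + 4 + 56 = 180.
Subtract triples: 0 + 0 + 4 + 0 = 4.
By inclusion–exclusion the count is 560 − 716 + 180 − 4 = 20.

20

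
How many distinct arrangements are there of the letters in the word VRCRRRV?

105

Letter multiplicities in VRCRRRV: C×1, R×4, V×2.
Dividing 7! = 5040 by 4!·2! = 48 for the repeated letters gives 105.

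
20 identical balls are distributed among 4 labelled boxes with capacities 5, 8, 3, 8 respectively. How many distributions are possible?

Ignoring the caps, the number of non-negative solutions to x_1+…+x_4 = 20 is C(23,3) = 1771.
Subtract solutions that violate a single cap (substitute x_i' = x_i − (cap_i+1)): x_1 ≥ 6 gives C(17,3) = 680; x_2 ≥ 9 gives C(14,3) = 364; x_3 ≥ 4 gives C(19,3) = 969; x_4 ≥ 9 gives C(14,3) = 364. Together 2377.
Add back pairs where two caps are both exceeded: 56 + 286 + 56 + 120 + 10 + 120 = 648.
Subtract triples: 4 + 0 + 4 + 0 = 8.
By inclusion–exclusion the count is 1771 − 2377 + 648 − 8 = 34.

34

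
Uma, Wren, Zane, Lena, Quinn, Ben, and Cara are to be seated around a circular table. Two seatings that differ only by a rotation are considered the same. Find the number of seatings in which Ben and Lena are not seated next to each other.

Without the restriction there are (6)! = 720 seatings.
Seatings with Ben beside Lena: treat them as a block with 2 internal orders, giving 2 × (5)! = 240.
Subtracting, 720 − 240 = 480.

480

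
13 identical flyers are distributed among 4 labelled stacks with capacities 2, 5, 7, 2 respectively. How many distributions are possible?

By stars and bars, unrestricted non-negative solutions to x_1+…+x_4 = 13 number C(13+3,3) = 560.
Subtract solutions that violate a single cap (substitute x_i' = x_i − (cap_i+1)): x_1 ≥ 3 gives C(13,3) = 286; x_2 ≥ 6 gives C(10,3) = 120; x_3 ≥ 8 gives C(8,3) = 56; x_4 ≥ 3 gives C(13,3) = 286. Together 748.
Add back pairs where two caps are both exceeded: 35 + 10 + 120 + 0 + 35 + 10 = 210.
Subtract triples: 0 + 4 + 0 + 0 = 4.
By inclusion–exclusion the count is 560 − 748 + 210 − 4 = 18.

18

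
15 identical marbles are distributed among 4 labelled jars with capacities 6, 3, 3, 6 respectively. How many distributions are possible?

20

Ignoring the caps, the number of non-negative solutions to x_1+…+x_4 = 15 is C(18,3) = 816.
Subtract solutions that violate a single cap (substitute x_i' = x_i − (cap_i+1)): x_1 ≥ 7 gives C(11,3) = 165; x_2 ≥ 4 gives C(14,3) = 364; x_3 ≥ 4 gives C(14,3) = 364; x_4 ≥ 7 gives C(11,3) = 165. Together 1058.
Add back pairs where two caps are both exceeded: 35 + 35 + 4 + 120 + 35 + 35 = 264.
Subtract triples: 1 + 0 + 0 + 1 = 2.
By inclusion–exclusion the count is 816 − 1058 + 264 − 2 = 20.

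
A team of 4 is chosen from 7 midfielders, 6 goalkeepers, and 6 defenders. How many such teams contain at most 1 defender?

2431

Split by how many defenders are chosen (0 through 1).
Sum: C(6,0)·C(13,4) + C(6,1)·C(13,3) = 715 + 1716 = 2431.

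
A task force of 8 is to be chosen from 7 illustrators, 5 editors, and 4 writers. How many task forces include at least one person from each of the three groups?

12201

Unrestricted: C(16,8) = 12870 ways to pick any 8 of the 16.
Selections missing a whole group: no illustrators → C(9,8) = 9; no editors → C(11,8) = 165; no writers → C(12,8) = 495.
Add back selections omitting two groups (i.e. drawn from a single group): C(7,8) + C(5,8) + C(4,8) = 0.
By inclusion–exclusion: 12870 − 669 + 0 = 12201.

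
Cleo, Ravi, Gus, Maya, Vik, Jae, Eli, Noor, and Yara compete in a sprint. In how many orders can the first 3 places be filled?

This is an ordered selection of 3 from 9: P(9,3).
That gives 9 × 8 × 7 = 504.

504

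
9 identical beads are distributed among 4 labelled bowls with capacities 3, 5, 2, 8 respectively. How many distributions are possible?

By stars and bars, unrestricted non-negative solutions to x_1+…+x_4 = 9 number C(9+3,3) = 220.
Subtract solutions that violate a single cap (substitute x_i' = x_i − (cap_i+1)): x_1 ≥ 4 gives C(8,3) = 56; x_2 ≥ 6 gives C(6,3) = 20; x_3 ≥ 3 gives C(9,3) = 84; x_4 ≥ 9 gives C(3,3) = 1. Together 161.
Add back pairs where two caps are both exceeded: 0 + 10 + 0 + 1 + 0 + 0 = 11.
By inclusion–exclusion the count is 220 − 161 + 11 = 70.

70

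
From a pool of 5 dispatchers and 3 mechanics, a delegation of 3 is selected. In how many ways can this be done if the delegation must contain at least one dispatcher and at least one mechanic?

Total 3-person selections from all 8: C(8,3) = 56.
Subtract selections that omit an entire group: no dispatchers → C(3,3) = 1; no mechanics → C(5,3) = 10.
Both groups omitted at once is impossible, so 56 − 11 = 45.

45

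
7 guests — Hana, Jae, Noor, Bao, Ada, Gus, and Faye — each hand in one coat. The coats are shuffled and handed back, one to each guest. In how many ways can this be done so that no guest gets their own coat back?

1854

This is the derangement count D_7: permutations of 7 items with no fixed point.
By inclusion–exclusion this is Σ_{j=0}^{7} (−1)^j C(7,j)·(7−j)!.
Computing: 5040 − 5040 + 2520 − 840 + 210 − 42 + 7 − 1 = 1854.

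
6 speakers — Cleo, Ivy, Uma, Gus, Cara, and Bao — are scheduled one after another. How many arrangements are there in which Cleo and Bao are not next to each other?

480

There are 6! = 720 arrangements in all. If Cleo and Bao are adjacent, merging them into one block gives 2·(5)! = 240 arrangements.
So 720 − 240 = 480 arrangements keep them apart.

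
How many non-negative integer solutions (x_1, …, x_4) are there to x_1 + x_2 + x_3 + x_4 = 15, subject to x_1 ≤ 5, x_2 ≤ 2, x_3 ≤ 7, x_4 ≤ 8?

Ignoring the caps, the number of non-negative solutions to x_1+…+x_4 = 15 is C(18,3) = 816.
Subtract solutions that violate a single cap (substitute x_i' = x_i − (cap_i+1)): x_1 ≥ 6 gives C(12,3) = 220; x_2 ≥ 3 gives C(15,3) = 455; x_3 ≥ 8 gives C(10,3) = 120; x_4 ≥ 9 gives C(9,3) = 84. Together 879.
Add back pairs where two caps are both exceeded: 84 + 4 + 1 + 35 + 20 + 0 = 144.
By inclusion–exclusion the count is 816 − 879 + 144 = 81.

81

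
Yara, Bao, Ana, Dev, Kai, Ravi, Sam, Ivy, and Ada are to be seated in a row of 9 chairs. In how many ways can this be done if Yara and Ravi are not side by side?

282240

Of the 9! = 362880 arrangements, those with Yara and Ravi adjacent number 2 × 8! = 80640 (treat the pair as a block with 2 internal orders).
Complementary counting: 362880 − 80640 = 282240.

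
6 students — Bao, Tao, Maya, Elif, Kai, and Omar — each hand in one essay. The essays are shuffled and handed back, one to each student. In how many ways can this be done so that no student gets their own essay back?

265

Count assignments avoiding every fixed point. For any j of the 6 students fixed to their own essay, the other 6−j can be arranged in (6−j)! ways.
By inclusion–exclusion this is Σ_{j=0}^{6} (−1)^j C(6,j)·(6−j)!.
Computing: 720 − 720 + 360 − 120 + 30 − 6 + 1 = 265.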